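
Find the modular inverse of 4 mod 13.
4^(-1) ≡ 10 (mod 13). Verification: 4 × 10 = 40 ≡ 1 (mod 13)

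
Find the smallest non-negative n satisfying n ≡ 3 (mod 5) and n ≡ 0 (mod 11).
M = 5 × 11 = 55. M₁ = 11, y₁ ≡ 1 (mod 5). M₂ = 5, y₂ ≡ 9 (mod 11). n = 3×11×1 + 0×5×9 ≡ 33 (mod 55)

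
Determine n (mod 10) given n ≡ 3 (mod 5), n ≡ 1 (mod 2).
3

Using the Chinese Remainder Theorem:
M = product of moduli = 10
For equation 1: M_1 = 2, 2 ≡ 2 (mod 5), inverse of 2 mod 5 is 3 (check: 2 × 3 = 6 ≡ 1 (mod 5))
For equation 2: M_2 = 5, 5 ≡ 1 (mod 2), inverse of 5 mod 2 is 1 (check: 1 × 1 = 1 ≡ 1 (mod 2))
Combine: n ≡ Σ r_i×M_i×(M_i⁻¹ mod m_i) = 3×2×3 + 1×5×1 = 18 + 5 = 23
23 mod 10 = 3
n ≡ 3 (mod 10)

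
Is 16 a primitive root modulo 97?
p - 1 = 96 has prime divisors 2, 3. Check 16^(96/q) mod 97 for each: 16^(96/2) = 16^48 ≡ 1, 16^(96/3) = 16^32 ≡ 35 (mod 97). Since 16^48 ≡ 1 (mod 97), the order of 16 divides 48 (in fact the order is 12) ≠ 96, so it is not a primitive root.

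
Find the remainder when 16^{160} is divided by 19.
By Fermat: 16^{18} ≡ 1 (mod 19). 160 = 8×18 + 16. So 16^{160} ≡ 16^{16} ≡ 17 (mod 19)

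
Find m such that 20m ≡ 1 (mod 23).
20^(-1) ≡ 15 (mod 23). Verification: 20 × 15 = 300 ≡ 1 (mod 23)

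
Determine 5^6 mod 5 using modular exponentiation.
5 ≡ 0 (mod 5). 6 = 4 + 2 (binary 110). Repeated squaring mod 5: 0^1 ≡ 0; 0^2 ≡ 0² = 0 ≡ 0; 0^4 ≡ 0² = 0 ≡ 0. Multiply: 5^6 ≡ 0^4 × 0^2 ≡ 0 × 0 (mod 5): 0 × 0 = 0 ≡ 0. So 5^6 ≡ 0 (mod 5).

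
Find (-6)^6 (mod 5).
(-6) ≡ 4 (mod 5). 6 = 4 + 2 (binary 110). Repeated squaring mod 5: 4^1 ≡ 4; 4^2 ≡ 4² = 16 ≡ 1; 4^4 ≡ 1² = 1 ≡ 1. Multiply: (-6)^6 ≡ 4^4 × 4^2 ≡ 1 × 1 (mod 5): 1 × 1 = 1 ≡ 1. So (-6)^6 ≡ 1 (mod 5).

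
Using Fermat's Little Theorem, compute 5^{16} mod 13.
1

By Fermat's Little Theorem, a^(p-1) ≡ 1 (mod p) for prime p and gcd(a, p) = 1
Here p = 13, so 5^12 ≡ 1 (mod 13)
We can reduce the exponent: 16 mod 12 = 4
So 5^16 ≡ 5^4 (mod 13)
Computing: 5^4 mod 13 = 1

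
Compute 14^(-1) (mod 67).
14^(-1) ≡ 24 (mod 67). Verification: 14 × 24 = 336 ≡ 1 (mod 67)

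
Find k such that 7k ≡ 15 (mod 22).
21

Since gcd(7, 22) = 1 divides 15, a solution exists.
Multiply both sides by the inverse of 7 mod 22:
  7^(-1) mod 22 = 19
  x ≡ 19 × 15 ≡ 285 ≡ 21 (mod 22)
Verification: 7 × 21 = 147 = 6 × 22 + 15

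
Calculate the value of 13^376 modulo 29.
Using Fermat: 13^{28} ≡ 1 (mod 29). 376 ≡ 12 (mod 28). So 13^{376} ≡ 13^{12} ≡ 23 (mod 29)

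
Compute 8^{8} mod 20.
16

Using successive squaring:
Binary expansion of 8: 1000
Powers of 8 mod 20 (each is the square of the previous):
  8^1 ≡ 8 (mod 20)
  8^2 ≡ 8² = 64 ≡ 4 (mod 20)
  8^4 ≡ 4² = 16 ≡ 16 (mod 20)
  8^8 ≡ 16² = 256 ≡ 16 (mod 20)
8 is a power of 2, so 8^8 is the last square: ≡ 16 (mod 20)
Result: 8^8 ≡ 16 (mod 20)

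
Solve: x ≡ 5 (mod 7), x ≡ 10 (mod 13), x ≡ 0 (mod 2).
M = 7 × 13 × 2 = 182. M₁ = 26, y₁ ≡ 3 (mod 7). M₂ = 14, y₂ ≡ 1 (mod 13). M₃ = 91, y₃ ≡ 1 (mod 2). x = 5×26×3 + 10×14×1 + 0×91×1 ≡ 166 (mod 182)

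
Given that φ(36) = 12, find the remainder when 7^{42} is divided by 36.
By Euler: 7^{12} ≡ 1 (mod 36) since gcd(7, 36) = 1. 42 = 3×12 + 6. So 7^{42} ≡ 7^{6} ≡ 1 (mod 36)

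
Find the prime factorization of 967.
967

Divide by primes starting from smallest:
967 ÷ 967 = 1

967 = 967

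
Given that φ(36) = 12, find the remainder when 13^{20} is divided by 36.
By Euler: 13^{12} ≡ 1 (mod 36) since gcd(13, 36) = 1. 20 = 1×12 + 8. So 13^{20} ≡ 13^{8} ≡ 25 (mod 36)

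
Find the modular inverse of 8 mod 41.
8^(-1) ≡ 36 (mod 41). Verification: 8 × 36 = 288 ≡ 1 (mod 41)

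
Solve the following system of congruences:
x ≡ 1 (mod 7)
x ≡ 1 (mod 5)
1

Using the Chinese Remainder Theorem:
M = product of moduli = 35
For equation 1: M_1 = 5, 5 ≡ 5 (mod 7), inverse of 5 mod 7 is 3 (check: 5 × 3 = 15 ≡ 1 (mod 7))
For equation 2: M_2 = 7, 7 ≡ 2 (mod 5), inverse of 7 mod 5 is 3 (check: 2 × 3 = 6 ≡ 1 (mod 5))
Combine: x ≡ Σ r_i×M_i×(M_i⁻¹ mod m_i) = 1×5×3 + 1×7×3 = 15 + 21 = 36
36 mod 35 = 1
x ≡ 1 (mod 35)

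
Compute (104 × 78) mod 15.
12

(104 × 78) = 8112
8112 mod 15 = 12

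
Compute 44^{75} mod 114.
26

Using successive squaring:
Binary expansion of 75: 1001011
Powers of 44 mod 114 (each is the square of the previous):
  44^1 ≡ 44 (mod 114)
  44^2 ≡ 44² = 1936 ≡ 112 (mod 114)
  44^4 ≡ 112² = 12544 ≡ 4 (mod 114)
  44^8 ≡ 4² = 16 ≡ 16 (mod 114)
  44^16 ≡ 16² = 256 ≡ 28 (mod 114)
  44^32 ≡ 28² = 784 ≡ 100 (mod 114)
  44^64 ≡ 100² = 10000 ≡ 82 (mod 114)
75 = 64 + 8 + 2 + 1, so 44^75 = 44^64 × 44^8 × 44^2 × 44^1 ≡ 82 × 16 × 112 × 44 (mod 114)
Multiplying step by step:
  82 × 16 = 1312 ≡ 58 (mod 114)
  58 × 112 = 6496 ≡ 112 (mod 114)
  112 × 44 = 4928 ≡ 26 (mod 114)
Result: 44^75 ≡ 26 (mod 114)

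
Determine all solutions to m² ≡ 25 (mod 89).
The square roots of 25 mod 89 are 5 and 84. Verify: 5² = 25 ≡ 25 (mod 89)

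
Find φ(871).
792

Prime factorization: 871 = 13 × 67
Using the formula φ(n) = n × Π(1 - 1/p) for each prime factor p:
φ(871) = 871 × (1 - 1/13) × (1 - 1/67)
φ(871) = 792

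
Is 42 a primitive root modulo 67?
No

To verify, check if 42^(66/q) ≢ 1 (mod 67) for each prime divisor q of 66
Divisors of 66 = 66: [1, 2, 3, 6, 11, 22, 33, 66]
  42^(66/11) = 42^6 ≡ 62 (mod 67)
  42^(66/2) = 42^33 ≡ 66 (mod 67)
  42^(66/3) = 42^22 ≡ 1 (mod 67)
Conclusion: 42 is not a primitive root modulo 67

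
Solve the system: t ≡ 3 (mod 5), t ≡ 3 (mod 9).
M = 5 × 9 = 45. M₁ = 9, y₁ ≡ 4 (mod 5). M₂ = 5, y₂ ≡ 2 (mod 9). t = 3×9×4 + 3×5×2 ≡ 3 (mod 45)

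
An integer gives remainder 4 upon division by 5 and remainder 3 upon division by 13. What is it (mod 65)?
M = 5 × 13 = 65. M₁ = 13, y₁ ≡ 2 (mod 5). M₂ = 5, y₂ ≡ 8 (mod 13). m = 4×13×2 + 3×5×8 ≡ 29 (mod 65). The smallest positive such number is 29.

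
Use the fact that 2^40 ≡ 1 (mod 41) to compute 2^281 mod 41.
By Fermat: 2^{40} ≡ 1 (mod 41). 281 ≡ 1 (mod 40). So 2^{281} ≡ 2^{1} ≡ 2 (mod 41)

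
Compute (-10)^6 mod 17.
(-10) ≡ 7 (mod 17). 6 = 4 + 2 (binary 110). Repeated squaring mod 17: 7^1 ≡ 7; 7^2 ≡ 7² = 49 ≡ 15; 7^4 ≡ 15² = 225 ≡ 4. Multiply: (-10)^6 ≡ 7^4 × 7^2 ≡ 4 × 15 (mod 17): 4 × 15 = 60 ≡ 9. So (-10)^6 ≡ 9 (mod 17).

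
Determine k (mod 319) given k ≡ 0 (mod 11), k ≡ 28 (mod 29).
231

Using the Chinese Remainder Theorem:
M = product of moduli = 319
For equation 1: M_1 = 29, 29 ≡ 7 (mod 11), inverse of 29 mod 11 is 8 (check: 7 × 8 = 56 ≡ 1 (mod 11))
For equation 2: M_2 = 11, 11 ≡ 11 (mod 29), inverse of 11 mod 29 is 8 (check: 11 × 8 = 88 ≡ 1 (mod 29))
Combine: k ≡ Σ r_i×M_i×(M_i⁻¹ mod m_i) = 0×29×8 + 28×11×8 = 0 + 2464 = 2464
2464 mod 319 = 231
k ≡ 231 (mod 319)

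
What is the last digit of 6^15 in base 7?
Using Fermat: 6^{6} ≡ 1 (mod 7). 15 ≡ 3 (mod 6). So 6^{15} ≡ 6^{3} ≡ 6 (mod 7)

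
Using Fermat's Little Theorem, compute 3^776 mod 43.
By Fermat: 3^{42} ≡ 1 (mod 43). 776 ≡ 20 (mod 42). So 3^{776} ≡ 3^{20} ≡ 14 (mod 43)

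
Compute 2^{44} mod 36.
4

Using successive squaring:
Binary expansion of 44: 101100
Powers of 2 mod 36 (each is the square of the previous):
  2^1 ≡ 2 (mod 36)
  2^2 ≡ 2² = 4 ≡ 4 (mod 36)
  2^4 ≡ 4² = 16 ≡ 16 (mod 36)
  2^8 ≡ 16² = 256 ≡ 4 (mod 36)
  2^16 ≡ 4² = 16 ≡ 16 (mod 36)
  2^32 ≡ 16² = 256 ≡ 4 (mod 36)
44 = 32 + 8 + 4, so 2^44 = 2^32 × 2^8 × 2^4 ≡ 4 × 4 × 16 (mod 36)
Multiplying step by step:
  4 × 4 = 16 ≡ 16 (mod 36)
  16 × 16 = 256 ≡ 4 (mod 36)
Result: 2^44 ≡ 4 (mod 36)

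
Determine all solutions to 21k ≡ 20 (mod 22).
2

Since gcd(21, 22) = 1 divides 20, a solution exists.
Multiply both sides by the inverse of 21 mod 22:
  21^(-1) mod 22 = 21
  x ≡ 21 × 20 ≡ 420 ≡ 2 (mod 22)
Verification: 21 × 2 = 42 = 1 × 22 + 20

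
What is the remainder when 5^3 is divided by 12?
3 = 2 + 1 (binary 11). Repeated squaring mod 12: 5^1 ≡ 5; 5^2 ≡ 5² = 25 ≡ 1. Multiply: 5^3 = 5^2 × 5^1 ≡ 1 × 5 (mod 12): 1 × 5 = 5 ≡ 5. So 5^3 ≡ 5 (mod 12).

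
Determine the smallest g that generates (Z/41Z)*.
6

A primitive root g modulo p has order p-1 = 40
Prime divisors of 40: [2, 5]
g is a primitive root iff g^(40/q) ≢ 1 (mod 41) for each prime divisor q
Testing small values:
  g = 2: 2^20 ≡ 1, 2^8 ≡ 10 (mod 41) → 2^20 ≡ 1, not primitive root
  g = 3: 3^20 ≡ 40, 3^8 ≡ 1 (mod 41) → 3^8 ≡ 1, not primitive root
  g = 4: 4^20 ≡ 1, 4^8 ≡ 18 (mod 41) → 4^20 ≡ 1, not primitive root
  g = 5: 5^20 ≡ 1, 5^8 ≡ 18 (mod 41) → 5^20 ≡ 1, not primitive root
  g = 6: 6^20 ≡ 40, 6^8 ≡ 10 (mod 41) → none is 1, primitive root!
The smallest primitive root is 6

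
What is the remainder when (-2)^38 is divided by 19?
Using Fermat: (-2)^{18} ≡ 1 (mod 19). 38 ≡ 2 (mod 18). So (-2)^{38} ≡ (-2)^{2} ≡ 4 (mod 19)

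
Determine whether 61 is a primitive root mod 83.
p - 1 = 82 has prime divisors 2, 41. Check 61^(82/q) mod 83 for each: 61^(82/2) = 61^41 ≡ 1, 61^(82/41) = 61^2 ≡ 69 (mod 83). Since 61^41 ≡ 1 (mod 83), the order of 61 divides 41 (in fact the order is 41) ≠ 82, so it is not a primitive root.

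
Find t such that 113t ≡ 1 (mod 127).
113^(-1) ≡ 9 (mod 127). Verification: 113 × 9 = 1017 ≡ 1 (mod 127)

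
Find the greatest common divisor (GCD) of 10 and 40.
10

Using the Euclidean algorithm:
10 = 0 × 40 + 10
40 = 4 × 10 + 0

GCD(10, 40) = 10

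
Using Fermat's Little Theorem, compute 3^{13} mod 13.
3

By Fermat's Little Theorem, a^(p-1) ≡ 1 (mod p) for prime p and gcd(a, p) = 1
Here p = 13, so 3^12 ≡ 1 (mod 13)
We can reduce the exponent: 13 mod 12 = 1
So 3^13 ≡ 3^1 (mod 13)
Computing: 3^1 mod 13 = 3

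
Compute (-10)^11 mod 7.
Using Fermat: (-10)^{6} ≡ 1 (mod 7). 11 ≡ 5 (mod 6). So (-10)^{11} ≡ (-10)^{5} ≡ 2 (mod 7)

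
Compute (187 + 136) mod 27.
26

(187 + 136) = 323
323 mod 27 = 26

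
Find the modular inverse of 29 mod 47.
29^(-1) ≡ 13 (mod 47). Verification: 29 × 13 = 377 ≡ 1 (mod 47)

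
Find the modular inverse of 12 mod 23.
12^(-1) ≡ 2 (mod 23). Verification: 12 × 2 = 24 ≡ 1 (mod 23)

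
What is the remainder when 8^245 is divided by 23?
Using Fermat: 8^{22} ≡ 1 (mod 23). 245 ≡ 3 (mod 22). So 8^{245} ≡ 8^{3} ≡ 6 (mod 23)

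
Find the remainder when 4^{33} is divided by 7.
By Fermat: 4^{6} ≡ 1 (mod 7). 33 = 5×6 + 3. So 4^{33} ≡ 4^{3} ≡ 1 (mod 7)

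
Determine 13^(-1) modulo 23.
13^(-1) ≡ 16 (mod 23). Verification: 13 × 16 = 208 ≡ 1 (mod 23)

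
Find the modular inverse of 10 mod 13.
10^(-1) ≡ 4 (mod 13). Verification: 10 × 4 = 40 ≡ 1 (mod 13)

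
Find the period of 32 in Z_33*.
Powers of 32 mod 33: 32^1≡32, 32^2≡1. Order = 2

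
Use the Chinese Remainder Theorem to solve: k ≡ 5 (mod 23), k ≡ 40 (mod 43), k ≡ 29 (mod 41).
28893

Using the Chinese Remainder Theorem:
M = product of moduli = 40549
For equation 1: M_1 = 1763, 1763 ≡ 15 (mod 23), inverse of 1763 mod 23 is 20 (check: 15 × 20 = 300 ≡ 1 (mod 23))
For equation 2: M_2 = 943, 943 ≡ 40 (mod 43), inverse of 943 mod 43 is 14 (check: 40 × 14 = 560 ≡ 1 (mod 43))
For equation 3: M_3 = 989, 989 ≡ 5 (mod 41), inverse of 989 mod 41 is 33 (check: 5 × 33 = 165 ≡ 1 (mod 41))
Combine: k ≡ Σ r_i×M_i×(M_i⁻¹ mod m_i) = 5×1763×20 + 40×943×14 + 29×989×33 = 176300 + 528080 + 946473 = 1650853
1650853 mod 40549 = 28893
k ≡ 28893 (mod 40549)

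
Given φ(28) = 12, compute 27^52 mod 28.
By Euler: 27^{12} ≡ 1 (mod 28) since gcd(27, 28) = 1. 52 = 4×12 + 4. So 27^{52} ≡ 27^{4} ≡ 1 (mod 28)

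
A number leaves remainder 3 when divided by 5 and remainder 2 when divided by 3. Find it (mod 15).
M = 5 × 3 = 15. M₁ = 3, y₁ ≡ 2 (mod 5). M₂ = 5, y₂ ≡ 2 (mod 3). m = 3×3×2 + 2×5×2 ≡ 8 (mod 15)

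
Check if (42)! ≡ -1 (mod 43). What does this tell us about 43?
(42)! mod 43 = 42. Since this equals -1 (mod 43), Wilson confirms 43 is prime.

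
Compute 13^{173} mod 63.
34

Using successive squaring:
Binary expansion of 173: 10101101
Powers of 13 mod 63 (each is the square of the previous):
  13^1 ≡ 13 (mod 63)
  13^2 ≡ 13² = 169 ≡ 43 (mod 63)
  13^4 ≡ 43² = 1849 ≡ 22 (mod 63)
  13^8 ≡ 22² = 484 ≡ 43 (mod 63)
  13^16 ≡ 43² = 1849 ≡ 22 (mod 63)
  13^32 ≡ 22² = 484 ≡ 43 (mod 63)
  13^64 ≡ 43² = 1849 ≡ 22 (mod 63)
  13^128 ≡ 22² = 484 ≡ 43 (mod 63)
173 = 128 + 32 + 8 + 4 + 1, so 13^173 = 13^128 × 13^32 × 13^8 × 13^4 × 13^1 ≡ 43 × 43 × 43 × 22 × 13 (mod 63)
Multiplying step by step:
  43 × 43 = 1849 ≡ 22 (mod 63)
  22 × 43 = 946 ≡ 1 (mod 63)
  1 × 22 = 22 ≡ 22 (mod 63)
  22 × 13 = 286 ≡ 34 (mod 63)
Result: 13^173 ≡ 34 (mod 63)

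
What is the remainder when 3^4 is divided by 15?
4 = 4 (binary 100). Repeated squaring mod 15: 3^1 ≡ 3; 3^2 ≡ 3² = 9 ≡ 9; 3^4 ≡ 9² = 81 ≡ 6. So 3^4 ≡ 6 (mod 15).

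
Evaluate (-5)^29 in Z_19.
Using Fermat: (-5)^{18} ≡ 1 (mod 19). 29 ≡ 11 (mod 18). So (-5)^{29} ≡ (-5)^{11} ≡ 13 (mod 19)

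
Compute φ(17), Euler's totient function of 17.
16

Prime factorization: 17 = 17
Using the formula φ(n) = n × Π(1 - 1/p) for each prime factor p:
φ(17) = 17 × (1 - 1/17)
φ(17) = 16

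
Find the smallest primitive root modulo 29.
p - 1 = 28 has prime divisors 2, 7. h is a primitive root mod 29 iff h^(28/q) ≢ 1 (mod 29) for each such q.
h = 2: 2^14 ≡ 28, 2^4 ≡ 16 (mod 29); none is 1, so 2 has order 28 and is a primitive root.
The smallest primitive root mod 29 is g = 2.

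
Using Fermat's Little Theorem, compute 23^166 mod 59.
By Fermat: 23^{58} ≡ 1 (mod 59). 166 = 2×58 + 50. So 23^{166} ≡ 23^{50} ≡ 48 (mod 59)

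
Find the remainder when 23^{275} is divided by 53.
By Fermat: 23^{52} ≡ 1 (mod 53). 275 = 5×52 + 15. So 23^{275} ≡ 23^{15} ≡ 30 (mod 53)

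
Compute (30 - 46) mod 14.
12

(30 - 46) = -16
-16 mod 14 = 12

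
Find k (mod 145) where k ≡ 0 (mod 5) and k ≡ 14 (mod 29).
M = 5 × 29 = 145. M₁ = 29, y₁ ≡ 4 (mod 5). M₂ = 5, y₂ ≡ 6 (mod 29). k = 0×29×4 + 14×5×6 ≡ 130 (mod 145)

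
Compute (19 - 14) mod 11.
5

(19 - 14) = 5
5 mod 11 = 5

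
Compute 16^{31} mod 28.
16

Using successive squaring:
Binary expansion of 31: 11111
Powers of 16 mod 28 (each is the square of the previous):
  16^1 ≡ 16 (mod 28)
  16^2 ≡ 16² = 256 ≡ 4 (mod 28)
  16^4 ≡ 4² = 16 ≡ 16 (mod 28)
  16^8 ≡ 16² = 256 ≡ 4 (mod 28)
  16^16 ≡ 4² = 16 ≡ 16 (mod 28)
31 = 16 + 8 + 4 + 2 + 1, so 16^31 = 16^16 × 16^8 × 16^4 × 16^2 × 16^1 ≡ 16 × 4 × 16 × 4 × 16 (mod 28)
Multiplying step by step:
  16 × 4 = 64 ≡ 8 (mod 28)
  8 × 16 = 128 ≡ 16 (mod 28)
  16 × 4 = 64 ≡ 8 (mod 28)
  8 × 16 = 128 ≡ 16 (mod 28)
Result: 16^31 ≡ 16 (mod 28)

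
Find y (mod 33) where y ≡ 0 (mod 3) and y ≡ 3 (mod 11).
M = 3 × 11 = 33. M₁ = 11, y₁ ≡ 2 (mod 3). M₂ = 3, y₂ ≡ 4 (mod 11). y = 0×11×2 + 3×3×4 ≡ 3 (mod 33)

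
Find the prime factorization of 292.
2^2 × 73

Divide by primes starting from smallest:
292 ÷ 2 = 146
146 ÷ 2 = 73
73 ÷ 73 = 1

292 = 2^2 × 73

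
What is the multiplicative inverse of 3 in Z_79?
3^(-1) ≡ 53 (mod 79). Verification: 3 × 53 = 159 ≡ 1 (mod 79)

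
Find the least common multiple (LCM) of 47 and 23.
1081

First find GCD(47, 23) using the Euclidean algorithm:
47 = 2 × 23 + 1
23 = 23 × 1 + 0
GCD(47, 23) = 1

LCM formula: LCM(a, b) = (a × b) / GCD(a, b)
LCM(47, 23) = (47 × 23) / 1
LCM(47, 23) = 1081 / 1
LCM(47, 23) = 1081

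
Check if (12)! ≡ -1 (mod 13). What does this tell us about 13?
(12)! mod 13 = 12. Since this equals -1 (mod 13), Wilson confirms 13 is prime.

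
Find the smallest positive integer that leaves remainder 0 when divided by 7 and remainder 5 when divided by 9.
M = 7 × 9 = 63. M₁ = 9, y₁ ≡ 4 (mod 7). M₂ = 7, y₂ ≡ 4 (mod 9). z = 0×9×4 + 5×7×4 ≡ 14 (mod 63). The smallest positive such number is 14.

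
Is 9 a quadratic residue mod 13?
By Euler's criterion: 9^{6} ≡ 1 (mod 13). Since this equals 1, 9 is a QR.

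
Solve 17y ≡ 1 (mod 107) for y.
63

Using Extended Euclidean Algorithm:
gcd(17, 107) = 1
Bezout coefficients: 17 × -44 + 107 × 7 = 1
So 17 × -44 ≡ 1 (mod 107)
The inverse is -44 mod 107 = 63
Verification: 17 × 63 = 1071 = 10 × 107 + 1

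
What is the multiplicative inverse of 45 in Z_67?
3

Using Extended Euclidean Algorithm:
gcd(45, 67) = 1
Bezout coefficients: 45 × 3 + 67 × -2 = 1
So 45 × 3 ≡ 1 (mod 67)
The inverse is 3 mod 67 = 3
Verification: 45 × 3 = 135 = 2 × 67 + 1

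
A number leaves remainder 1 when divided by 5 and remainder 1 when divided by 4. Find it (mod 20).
M = 5 × 4 = 20. M₁ = 4, y₁ ≡ 4 (mod 5). M₂ = 5, y₂ ≡ 1 (mod 4). n = 1×4×4 + 1×5×1 ≡ 1 (mod 20)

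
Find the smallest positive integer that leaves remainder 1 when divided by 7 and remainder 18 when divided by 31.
M = 7 × 31 = 217. M₁ = 31, y₁ ≡ 5 (mod 7). M₂ = 7, y₂ ≡ 9 (mod 31). x = 1×31×5 + 18×7×9 ≡ 204 (mod 217). The smallest positive such number is 204.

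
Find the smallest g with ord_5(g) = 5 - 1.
p - 1 = 4 has prime divisors 2. h is a primitive root mod 5 iff h^(4/q) ≢ 1 (mod 5) for each such q.
h = 2: 2^2 ≡ 4 (mod 5); none is 1, so 2 has order 4 and is a primitive root.
The smallest primitive root mod 5 is g = 2.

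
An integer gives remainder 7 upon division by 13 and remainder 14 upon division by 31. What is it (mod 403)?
M = 13 × 31 = 403. M₁ = 31, y₁ ≡ 8 (mod 13). M₂ = 13, y₂ ≡ 12 (mod 31). n = 7×31×8 + 14×13×12 ≡ 293 (mod 403). The smallest positive such number is 293.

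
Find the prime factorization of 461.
461

Divide by primes starting from smallest:
461 ÷ 461 = 1

461 = 461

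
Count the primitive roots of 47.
22

The number of primitive roots modulo p is φ(p-1) = φ(46)
φ(46) = 22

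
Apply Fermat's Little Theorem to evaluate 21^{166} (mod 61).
48

By Fermat's Little Theorem, a^(p-1) ≡ 1 (mod p) for prime p and gcd(a, p) = 1
Here p = 61, so 21^60 ≡ 1 (mod 61)
We can reduce the exponent: 166 mod 60 = 46
So 21^166 ≡ 21^46 (mod 61)
Computing: 21^46 mod 61 = 48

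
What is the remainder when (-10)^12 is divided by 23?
Using repeated squaring. (-10) ≡ 13 (mod 23). 12 = 8 + 4 (binary 1100). Repeated squaring mod 23: 13^1 ≡ 13; 13^2 ≡ 13² = 169 ≡ 8; 13^4 ≡ 8² = 64 ≡ 18; 13^8 ≡ 18² = 324 ≡ 2. Multiply: (-10)^12 ≡ 13^8 × 13^4 ≡ 2 × 18 (mod 23): 2 × 18 = 36 ≡ 13. So (-10)^12 ≡ 13 (mod 23).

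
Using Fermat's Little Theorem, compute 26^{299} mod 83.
59

By Fermat's Little Theorem, a^(p-1) ≡ 1 (mod p) for prime p and gcd(a, p) = 1
Here p = 83, so 26^82 ≡ 1 (mod 83)
We can reduce the exponent: 299 mod 82 = 53
So 26^299 ≡ 26^53 (mod 83)
Computing: 26^53 mod 83 = 59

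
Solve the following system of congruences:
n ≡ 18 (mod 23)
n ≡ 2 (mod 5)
87

Using the Chinese Remainder Theorem:
M = product of moduli = 115
For equation 1: M_1 = 5, 5 ≡ 5 (mod 23), inverse of 5 mod 23 is 14 (check: 5 × 14 = 70 ≡ 1 (mod 23))
For equation 2: M_2 = 23, 23 ≡ 3 (mod 5), inverse of 23 mod 5 is 2 (check: 3 × 2 = 6 ≡ 1 (mod 5))
Combine: n ≡ Σ r_i×M_i×(M_i⁻¹ mod m_i) = 18×5×14 + 2×23×2 = 1260 + 92 = 1352
1352 mod 115 = 87
n ≡ 87 (mod 115)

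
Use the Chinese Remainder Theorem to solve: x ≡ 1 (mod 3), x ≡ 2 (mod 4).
M = 3 × 4 = 12. M₁ = 4, y₁ ≡ 1 (mod 3). M₂ = 3, y₂ ≡ 3 (mod 4). x = 1×4×1 + 2×3×3 ≡ 10 (mod 12)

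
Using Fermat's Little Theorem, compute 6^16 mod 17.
By Fermat's Little Theorem, 6^{16} ≡ 1 (mod 17) since 17 is prime and gcd(6, 17) = 1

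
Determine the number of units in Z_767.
696

Prime factorization: 767 = 13 × 59
Using the formula φ(n) = n × Π(1 - 1/p) for each prime factor p:
φ(767) = 767 × (1 - 1/13) × (1 - 1/59)
φ(767) = 696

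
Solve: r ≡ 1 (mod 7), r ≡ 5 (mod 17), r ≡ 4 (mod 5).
M = 7 × 17 × 5 = 595. M₁ = 85, y₁ ≡ 1 (mod 7). M₂ = 35, y₂ ≡ 1 (mod 17). M₃ = 119, y₃ ≡ 4 (mod 5). r = 1×85×1 + 5×35×1 + 4×119×4 ≡ 379 (mod 595)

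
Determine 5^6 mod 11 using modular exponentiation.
6 = 4 + 2 (binary 110). Repeated squaring mod 11: 5^1 ≡ 5; 5^2 ≡ 5² = 25 ≡ 3; 5^4 ≡ 3² = 9 ≡ 9. Multiply: 5^6 = 5^4 × 5^2 ≡ 9 × 3 (mod 11): 9 × 3 = 27 ≡ 5. So 5^6 ≡ 5 (mod 11).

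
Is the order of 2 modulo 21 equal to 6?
Yes, ord_21(2) = 6.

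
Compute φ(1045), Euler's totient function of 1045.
720

Prime factorization: 1045 = 5 × 11 × 19
Using the formula φ(n) = n × Π(1 - 1/p) for each prime factor p:
φ(1045) = 1045 × (1 - 1/5) × (1 - 1/11) × (1 - 1/19)
φ(1045) = 720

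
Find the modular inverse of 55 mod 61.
55^(-1) ≡ 10 (mod 61). Verification: 55 × 10 = 550 ≡ 1 (mod 61)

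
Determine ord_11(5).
Powers of 5 mod 11: 5^1≡5, 5^2≡3, 5^3≡4, 5^4≡9, 5^5≡1. Order = 5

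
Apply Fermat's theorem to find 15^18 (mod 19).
By Fermat's Little Theorem, 15^{18} ≡ 1 (mod 19) since 19 is prime and gcd(15, 19) = 1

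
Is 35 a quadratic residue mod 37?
By Euler's criterion: 35^{18} ≡ 36 (mod 37). Since this equals -1 (≡ 36), 35 is not a QR.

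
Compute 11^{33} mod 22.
11

Using successive squaring:
Binary expansion of 33: 100001
Powers of 11 mod 22 (each is the square of the previous):
  11^1 ≡ 11 (mod 22)
  11^2 ≡ 11² = 121 ≡ 11 (mod 22)
  11^4 ≡ 11² = 121 ≡ 11 (mod 22)
  11^8 ≡ 11² = 121 ≡ 11 (mod 22)
  11^16 ≡ 11² = 121 ≡ 11 (mod 22)
  11^32 ≡ 11² = 121 ≡ 11 (mod 22)
33 = 32 + 1, so 11^33 = 11^32 × 11^1 ≡ 11 × 11 (mod 22)
Multiplying step by step:
  11 × 11 = 121 ≡ 11 (mod 22)
Result: 11^33 ≡ 11 (mod 22)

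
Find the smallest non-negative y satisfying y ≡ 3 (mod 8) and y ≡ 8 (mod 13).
M = 8 × 13 = 104. M₁ = 13, y₁ ≡ 5 (mod 8). M₂ = 8, y₂ ≡ 5 (mod 13). y = 3×13×5 + 8×8×5 ≡ 99 (mod 104)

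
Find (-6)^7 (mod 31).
(-6) ≡ 25 (mod 31). 7 = 4 + 2 + 1 (binary 111). Repeated squaring mod 31: 25^1 ≡ 25; 25^2 ≡ 25² = 625 ≡ 5; 25^4 ≡ 5² = 25 ≡ 25. Multiply: (-6)^7 ≡ 25^4 × 25^2 × 25^1 ≡ 25 × 5 × 25 (mod 31): 25 × 5 = 125 ≡ 1; 1 × 25 = 25 ≡ 25. So (-6)^7 ≡ 25 (mod 31).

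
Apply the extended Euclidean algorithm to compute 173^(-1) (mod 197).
Extended GCD: 173(41) + 197(-36) = 1. So 173^(-1) ≡ 41 ≡ 41 (mod 197). Verify: 173 × 41 = 7093 ≡ 1 (mod 197)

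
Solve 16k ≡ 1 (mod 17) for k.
16

Using Extended Euclidean Algorithm:
gcd(16, 17) = 1
Bezout coefficients: 16 × -1 + 17 × 1 = 1
So 16 × -1 ≡ 1 (mod 17)
The inverse is -1 mod 17 = 16
Verification: 16 × 16 = 256 = 15 × 17 + 1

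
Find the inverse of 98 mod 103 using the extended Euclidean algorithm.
Extended GCD: 98(41) + 103(-39) = 1. So 98^(-1) ≡ 41 ≡ 41 (mod 103). Verify: 98 × 41 = 4018 ≡ 1 (mod 103)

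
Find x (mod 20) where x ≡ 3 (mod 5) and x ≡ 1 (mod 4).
M = 5 × 4 = 20. M₁ = 4, y₁ ≡ 4 (mod 5). M₂ = 5, y₂ ≡ 1 (mod 4). x = 3×4×4 + 1×5×1 ≡ 13 (mod 20)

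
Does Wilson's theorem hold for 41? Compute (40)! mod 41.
(40)! mod 41 = 40. Since this equals -1 (mod 41), Wilson confirms 41 is prime.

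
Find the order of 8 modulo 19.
Powers of 8 mod 19: 8^1≡8, 8^2≡7, 8^3≡18, 8^4≡11, 8^5≡12, 8^6≡1. Order = 6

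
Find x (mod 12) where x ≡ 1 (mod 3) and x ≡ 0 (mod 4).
M = 3 × 4 = 12. M₁ = 4, y₁ ≡ 1 (mod 3). M₂ = 3, y₂ ≡ 3 (mod 4). x = 1×4×1 + 0×3×3 ≡ 4 (mod 12)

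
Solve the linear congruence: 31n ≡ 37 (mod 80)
27

Since gcd(31, 80) = 1 divides 37, a solution exists.
Multiply both sides by the inverse of 31 mod 80:
  31^(-1) mod 80 = 31
  x ≡ 31 × 37 ≡ 1147 ≡ 27 (mod 80)
Verification: 31 × 27 = 837 = 10 × 80 + 37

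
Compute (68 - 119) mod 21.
12

(68 - 119) = -51
-51 mod 21 = 12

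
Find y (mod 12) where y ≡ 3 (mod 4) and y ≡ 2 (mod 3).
M = 4 × 3 = 12. M₁ = 3, y₁ ≡ 3 (mod 4). M₂ = 4, y₂ ≡ 1 (mod 3). y = 3×3×3 + 2×4×1 ≡ 11 (mod 12)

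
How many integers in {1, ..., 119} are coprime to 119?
96

Prime factorization: 119 = 7 × 17
Using the formula φ(n) = n × Π(1 - 1/p) for each prime factor p:
φ(119) = 119 × (1 - 1/7) × (1 - 1/17)
φ(119) = 96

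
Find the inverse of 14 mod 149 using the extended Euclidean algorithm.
Extended GCD: 14(32) + 149(-3) = 1. So 14^(-1) ≡ 32 ≡ 32 (mod 149). Verify: 14 × 32 = 448 ≡ 1 (mod 149)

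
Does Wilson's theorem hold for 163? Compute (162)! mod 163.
(162)! mod 163 = 162. Since this equals -1 (mod 163), Wilson confirms 163 is prime.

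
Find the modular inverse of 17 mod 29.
17^(-1) ≡ 12 (mod 29). Verification: 17 × 12 = 204 ≡ 1 (mod 29)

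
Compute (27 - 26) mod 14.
1

(27 - 26) = 1
1 mod 14 = 1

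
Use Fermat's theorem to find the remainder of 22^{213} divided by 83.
13

By Fermat's Little Theorem, a^(p-1) ≡ 1 (mod p) for prime p and gcd(a, p) = 1
Here p = 83, so 22^82 ≡ 1 (mod 83)
We can reduce the exponent: 213 mod 82 = 49
So 22^213 ≡ 22^49 (mod 83)
Computing: 22^49 mod 83 = 13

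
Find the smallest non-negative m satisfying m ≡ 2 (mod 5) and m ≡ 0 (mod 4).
M = 5 × 4 = 20. M₁ = 4, y₁ ≡ 4 (mod 5). M₂ = 5, y₂ ≡ 1 (mod 4). m = 2×4×4 + 0×5×1 ≡ 12 (mod 20)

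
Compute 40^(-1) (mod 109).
40^(-1) ≡ 30 (mod 109). Verification: 40 × 30 = 1200 ≡ 1 (mod 109)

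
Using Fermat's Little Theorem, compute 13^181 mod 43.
By Fermat: 13^{42} ≡ 1 (mod 43). 181 = 4×42 + 13. So 13^{181} ≡ 13^{13} ≡ 17 (mod 43)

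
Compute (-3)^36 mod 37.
Using Fermat: (-3)^{36} ≡ 1 (mod 37). 36 ≡ 0 (mod 36). So (-3)^{36} ≡ (-3)^{0} ≡ 1 (mod 37)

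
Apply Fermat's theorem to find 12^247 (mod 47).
By Fermat: 12^{46} ≡ 1 (mod 47). 247 ≡ 17 (mod 46). So 12^{247} ≡ 12^{17} ≡ 7 (mod 47)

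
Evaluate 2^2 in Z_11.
2 = 2 (binary 10). Repeated squaring mod 11: 2^1 ≡ 2; 2^2 ≡ 2² = 4 ≡ 4. So 2^2 ≡ 4 (mod 11).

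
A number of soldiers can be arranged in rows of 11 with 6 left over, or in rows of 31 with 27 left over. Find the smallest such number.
M = 11 × 31 = 341. M₁ = 31, y₁ ≡ 5 (mod 11). M₂ = 11, y₂ ≡ 17 (mod 31). t = 6×31×5 + 27×11×17 ≡ 182 (mod 341). The smallest positive such number is 182.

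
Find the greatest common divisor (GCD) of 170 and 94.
2

Using the Euclidean algorithm:
170 = 1 × 94 + 76
94 = 1 × 76 + 18
76 = 4 × 18 + 4
18 = 4 × 4 + 2
4 = 2 × 2 + 0

GCD(170, 94) = 2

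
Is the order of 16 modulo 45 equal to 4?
No, the actual order is 3, not 4.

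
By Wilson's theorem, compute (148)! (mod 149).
By Wilson's theorem, (148)! ≡ -1 ≡ 148 (mod 149)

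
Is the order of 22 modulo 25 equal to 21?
No, the actual order is 20, not 21.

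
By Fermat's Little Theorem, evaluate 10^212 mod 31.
By Fermat: 10^{30} ≡ 1 (mod 31). 212 ≡ 2 (mod 30). So 10^{212} ≡ 10^{2} ≡ 7 (mod 31)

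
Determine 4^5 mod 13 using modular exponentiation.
5 = 4 + 1 (binary 101). Repeated squaring mod 13: 4^1 ≡ 4; 4^2 ≡ 4² = 16 ≡ 3; 4^4 ≡ 3² = 9 ≡ 9. Multiply: 4^5 = 4^4 × 4^1 ≡ 9 × 4 (mod 13): 9 × 4 = 36 ≡ 10. So 4^5 ≡ 10 (mod 13).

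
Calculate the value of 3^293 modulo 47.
Using Fermat: 3^{46} ≡ 1 (mod 47). 293 ≡ 17 (mod 46). So 3^{293} ≡ 3^{17} ≡ 2 (mod 47)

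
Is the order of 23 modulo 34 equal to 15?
No, the actual order is 16, not 15.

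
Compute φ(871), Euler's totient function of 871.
792

Prime factorization: 871 = 13 × 67
Using the formula φ(n) = n × Π(1 - 1/p) for each prime factor p:
φ(871) = 871 × (1 - 1/13) × (1 - 1/67)
φ(871) = 792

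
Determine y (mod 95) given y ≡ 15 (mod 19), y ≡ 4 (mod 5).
34

Using the Chinese Remainder Theorem:
M = product of moduli = 95
For equation 1: M_1 = 5, 5 ≡ 5 (mod 19), inverse of 5 mod 19 is 4 (check: 5 × 4 = 20 ≡ 1 (mod 19))
For equation 2: M_2 = 19, 19 ≡ 4 (mod 5), inverse of 19 mod 5 is 4 (check: 4 × 4 = 16 ≡ 1 (mod 5))
Combine: y ≡ Σ r_i×M_i×(M_i⁻¹ mod m_i) = 15×5×4 + 4×19×4 = 300 + 304 = 604
604 mod 95 = 34
y ≡ 34 (mod 95)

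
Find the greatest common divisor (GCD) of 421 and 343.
1

Using the Euclidean algorithm:
421 = 1 × 343 + 78
343 = 4 × 78 + 31
78 = 2 × 31 + 16
31 = 1 × 16 + 15
16 = 1 × 15 + 1
15 = 15 × 1 + 0

GCD(421, 343) = 1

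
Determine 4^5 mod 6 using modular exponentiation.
5 = 4 + 1 (binary 101). Repeated squaring mod 6: 4^1 ≡ 4; 4^2 ≡ 4² = 16 ≡ 4; 4^4 ≡ 4² = 16 ≡ 4. Multiply: 4^5 = 4^4 × 4^1 ≡ 4 × 4 (mod 6): 4 × 4 = 16 ≡ 4. So 4^5 ≡ 4 (mod 6).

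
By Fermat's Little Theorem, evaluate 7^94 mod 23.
By Fermat: 7^{22} ≡ 1 (mod 23). 94 = 4×22 + 6. So 7^{94} ≡ 7^{6} ≡ 4 (mod 23)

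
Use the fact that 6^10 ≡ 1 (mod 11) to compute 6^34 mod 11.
By Fermat: 6^{10} ≡ 1 (mod 11). 34 = 3×10 + 4. So 6^{34} ≡ 6^{4} ≡ 9 (mod 11)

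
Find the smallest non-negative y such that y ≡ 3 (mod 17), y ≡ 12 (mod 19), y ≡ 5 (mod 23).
2995

Using the Chinese Remainder Theorem:
M = product of moduli = 7429
For equation 1: M_1 = 437, 437 ≡ 12 (mod 17), inverse of 437 mod 17 is 10 (check: 12 × 10 = 120 ≡ 1 (mod 17))
For equation 2: M_2 = 391, 391 ≡ 11 (mod 19), inverse of 391 mod 19 is 7 (check: 11 × 7 = 77 ≡ 1 (mod 19))
For equation 3: M_3 = 323, 323 ≡ 1 (mod 23), inverse of 323 mod 23 is 1 (check: 1 × 1 = 1 ≡ 1 (mod 23))
Combine: y ≡ Σ r_i×M_i×(M_i⁻¹ mod m_i) = 3×437×10 + 12×391×7 + 5×323×1 = 13110 + 32844 + 1615 = 47569
47569 mod 7429 = 2995
y ≡ 2995 (mod 7429)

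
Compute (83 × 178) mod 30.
14

(83 × 178) = 14774
14774 mod 30 = 14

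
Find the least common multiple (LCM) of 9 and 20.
180

First find GCD(9, 20) using the Euclidean algorithm:
9 = 0 × 20 + 9
20 = 2 × 9 + 2
9 = 4 × 2 + 1
2 = 2 × 1 + 0
GCD(9, 20) = 1

LCM formula: LCM(a, b) = (a × b) / GCD(a, b)
LCM(9, 20) = (9 × 20) / 1
LCM(9, 20) = 180 / 1
LCM(9, 20) = 180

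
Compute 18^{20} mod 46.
12

Using successive squaring:
Binary expansion of 20: 10100
Powers of 18 mod 46 (each is the square of the previous):
  18^1 ≡ 18 (mod 46)
  18^2 ≡ 18² = 324 ≡ 2 (mod 46)
  18^4 ≡ 2² = 4 ≡ 4 (mod 46)
  18^8 ≡ 4² = 16 ≡ 16 (mod 46)
  18^16 ≡ 16² = 256 ≡ 26 (mod 46)
20 = 16 + 4, so 18^20 = 18^16 × 18^4 ≡ 26 × 4 (mod 46)
Multiplying step by step:
  26 × 4 = 104 ≡ 12 (mod 46)
Result: 18^20 ≡ 12 (mod 46)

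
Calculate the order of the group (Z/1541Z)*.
1452

Prime factorization: 1541 = 23 × 67
Using the formula φ(n) = n × Π(1 - 1/p) for each prime factor p:
φ(1541) = 1541 × (1 - 1/23) × (1 - 1/67)
φ(1541) = 1452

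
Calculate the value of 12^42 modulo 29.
Using Fermat: 12^{28} ≡ 1 (mod 29). 42 ≡ 14 (mod 28). So 12^{42} ≡ 12^{14} ≡ 28 (mod 29)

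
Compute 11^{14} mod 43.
1

Using successive squaring:
Binary expansion of 14: 1110
Powers of 11 mod 43 (each is the square of the previous):
  11^1 ≡ 11 (mod 43)
  11^2 ≡ 11² = 121 ≡ 35 (mod 43)
  11^4 ≡ 35² = 1225 ≡ 21 (mod 43)
  11^8 ≡ 21² = 441 ≡ 11 (mod 43)
14 = 8 + 4 + 2, so 11^14 = 11^8 × 11^4 × 11^2 ≡ 11 × 21 × 35 (mod 43)
Multiplying step by step:
  11 × 21 = 231 ≡ 16 (mod 43)
  16 × 35 = 560 ≡ 1 (mod 43)
Result: 11^14 ≡ 1 (mod 43)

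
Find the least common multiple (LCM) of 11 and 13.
143

First find GCD(11, 13) using the Euclidean algorithm:
11 = 0 × 13 + 11
13 = 1 × 11 + 2
11 = 5 × 2 + 1
2 = 2 × 1 + 0
GCD(11, 13) = 1

LCM formula: LCM(a, b) = (a × b) / GCD(a, b)
LCM(11, 13) = (11 × 13) / 1
LCM(11, 13) = 143 / 1
LCM(11, 13) = 143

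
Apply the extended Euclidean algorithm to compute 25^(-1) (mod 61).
Extended GCD: 25(22) + 61(-9) = 1. So 25^(-1) ≡ 22 ≡ 22 (mod 61). Verify: 25 × 22 = 550 ≡ 1 (mod 61)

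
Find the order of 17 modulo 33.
Powers of 17 mod 33: 17^1≡17, 17^2≡25, 17^3≡29, 17^4≡31, 17^5≡32, 17^6≡16, 17^7≡8, 17^8≡4, 17^9≡2, 17^10≡1. Order = 10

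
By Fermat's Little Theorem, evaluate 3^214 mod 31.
By Fermat: 3^{30} ≡ 1 (mod 31). 214 ≡ 4 (mod 30). So 3^{214} ≡ 3^{4} ≡ 19 (mod 31)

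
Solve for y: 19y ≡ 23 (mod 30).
17

Since gcd(19, 30) = 1 divides 23, a solution exists.
Multiply both sides by the inverse of 19 mod 30:
  19^(-1) mod 30 = 19
  x ≡ 19 × 23 ≡ 437 ≡ 17 (mod 30)
Verification: 19 × 17 = 323 = 10 × 30 + 23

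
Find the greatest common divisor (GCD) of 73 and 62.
1

Using the Euclidean algorithm:
73 = 1 × 62 + 11
62 = 5 × 11 + 7
11 = 1 × 7 + 4
7 = 1 × 4 + 3
4 = 1 × 3 + 1
3 = 3 × 1 + 0

GCD(73, 62) = 1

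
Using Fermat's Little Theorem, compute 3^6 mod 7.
By Fermat's Little Theorem, 3^{6} ≡ 1 (mod 7) since 7 is prime and gcd(3, 7) = 1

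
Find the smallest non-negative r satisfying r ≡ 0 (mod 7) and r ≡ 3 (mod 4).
M = 7 × 4 = 28. M₁ = 4, y₁ ≡ 2 (mod 7). M₂ = 7, y₂ ≡ 3 (mod 4). r = 0×4×2 + 3×7×3 ≡ 7 (mod 28)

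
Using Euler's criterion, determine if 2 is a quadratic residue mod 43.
By Euler's criterion: 2^{21} ≡ 42 (mod 43). Since this equals -1 (≡ 42), 2 is not a QR.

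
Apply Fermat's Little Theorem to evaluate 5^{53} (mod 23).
11

By Fermat's Little Theorem, a^(p-1) ≡ 1 (mod p) for prime p and gcd(a, p) = 1
Here p = 23, so 5^22 ≡ 1 (mod 23)
We can reduce the exponent: 53 mod 22 = 9
So 5^53 ≡ 5^9 (mod 23)
Computing: 5^9 mod 23 = 11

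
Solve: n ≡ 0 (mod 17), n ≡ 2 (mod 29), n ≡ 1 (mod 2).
M = 17 × 29 × 2 = 986. M₁ = 58, y₁ ≡ 5 (mod 17). M₂ = 34, y₂ ≡ 6 (mod 29). M₃ = 493, y₃ ≡ 1 (mod 2). n = 0×58×5 + 2×34×6 + 1×493×1 ≡ 901 (mod 986)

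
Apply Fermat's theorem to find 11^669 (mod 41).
By Fermat: 11^{40} ≡ 1 (mod 41). 669 ≡ 29 (mod 40). So 11^{669} ≡ 11^{29} ≡ 29 (mod 41)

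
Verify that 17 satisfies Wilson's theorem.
(16)! mod 17 = 16. Since this equals -1 (mod 17), Wilson confirms 17 is prime.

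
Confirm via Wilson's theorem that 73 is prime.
(72)! mod 73 = 72. Since this equals -1 (mod 73), Wilson confirms 73 is prime.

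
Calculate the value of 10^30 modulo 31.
Using Fermat: 10^{30} ≡ 1 (mod 31). 30 ≡ 0 (mod 30). So 10^{30} ≡ 10^{0} ≡ 1 (mod 31)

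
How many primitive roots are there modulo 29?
Number of primitive roots mod 29 = φ(28) = 12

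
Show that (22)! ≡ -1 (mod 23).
(22)! mod 23 = 22. Since this equals -1 (mod 23), Wilson confirms 23 is prime.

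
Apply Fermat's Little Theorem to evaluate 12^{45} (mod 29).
12

By Fermat's Little Theorem, a^(p-1) ≡ 1 (mod p) for prime p and gcd(a, p) = 1
Here p = 29, so 12^28 ≡ 1 (mod 29)
We can reduce the exponent: 45 mod 28 = 17
So 12^45 ≡ 12^17 (mod 29)
Computing: 12^17 mod 29 = 12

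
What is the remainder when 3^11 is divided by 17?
Using repeated squaring. 11 = 8 + 2 + 1 (binary 1011). Repeated squaring mod 17: 3^1 ≡ 3; 3^2 ≡ 3² = 9 ≡ 9; 3^4 ≡ 9² = 81 ≡ 13; 3^8 ≡ 13² = 169 ≡ 16. Multiply: 3^11 = 3^8 × 3^2 × 3^1 ≡ 16 × 9 × 3 (mod 17): 16 × 9 = 144 ≡ 8; 8 × 3 = 24 ≡ 7. So 3^11 ≡ 7 (mod 17).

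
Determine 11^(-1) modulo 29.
11^(-1) ≡ 8 (mod 29). Verification: 11 × 8 = 88 ≡ 1 (mod 29)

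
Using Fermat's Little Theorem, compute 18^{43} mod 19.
18

By Fermat's Little Theorem, a^(p-1) ≡ 1 (mod p) for prime p and gcd(a, p) = 1
Here p = 19, so 18^18 ≡ 1 (mod 19)
We can reduce the exponent: 43 mod 18 = 7
So 18^43 ≡ 18^7 (mod 19)
Computing: 18^7 mod 19 = 18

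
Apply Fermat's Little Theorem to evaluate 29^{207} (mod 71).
2

By Fermat's Little Theorem, a^(p-1) ≡ 1 (mod p) for prime p and gcd(a, p) = 1
Here p = 71, so 29^70 ≡ 1 (mod 71)
We can reduce the exponent: 207 mod 70 = 67
So 29^207 ≡ 29^67 (mod 71)
Computing: 29^67 mod 71 = 2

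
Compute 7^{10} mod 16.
1

Using successive squaring:
Binary expansion of 10: 1010
Powers of 7 mod 16 (each is the square of the previous):
  7^1 ≡ 7 (mod 16)
  7^2 ≡ 7² = 49 ≡ 1 (mod 16)
  7^4 ≡ 1² = 1 ≡ 1 (mod 16)
  7^8 ≡ 1² = 1 ≡ 1 (mod 16)
10 = 8 + 2, so 7^10 = 7^8 × 7^2 ≡ 1 × 1 (mod 16)
Multiplying step by step:
  1 × 1 = 1 ≡ 1 (mod 16)
Result: 7^10 ≡ 1 (mod 16)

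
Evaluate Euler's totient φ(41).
40

Prime factorization: 41 = 41
Using the formula φ(n) = n × Π(1 - 1/p) for each prime factor p:
φ(41) = 41 × (1 - 1/41)
φ(41) = 40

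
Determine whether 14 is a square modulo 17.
By Euler's criterion: 14^{8} ≡ 16 (mod 17). Since this equals -1 (≡ 16), 14 is not a QR.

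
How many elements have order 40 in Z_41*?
Number of primitive roots mod 41 = φ(40) = 16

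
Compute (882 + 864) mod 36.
18

(882 + 864) = 1746
1746 mod 36 = 18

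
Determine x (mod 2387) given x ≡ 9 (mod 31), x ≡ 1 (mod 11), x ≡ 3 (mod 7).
815

Using the Chinese Remainder Theorem:
M = product of moduli = 2387
For equation 1: M_1 = 77, 77 ≡ 15 (mod 31), inverse of 77 mod 31 is 29 (check: 15 × 29 = 435 ≡ 1 (mod 31))
For equation 2: M_2 = 217, 217 ≡ 8 (mod 11), inverse of 217 mod 11 is 7 (check: 8 × 7 = 56 ≡ 1 (mod 11))
For equation 3: M_3 = 341, 341 ≡ 5 (mod 7), inverse of 341 mod 7 is 3 (check: 5 × 3 = 15 ≡ 1 (mod 7))
Combine: x ≡ Σ r_i×M_i×(M_i⁻¹ mod m_i) = 9×77×29 + 1×217×7 + 3×341×3 = 20097 + 1519 + 3069 = 24685
24685 mod 2387 = 815
x ≡ 815 (mod 2387)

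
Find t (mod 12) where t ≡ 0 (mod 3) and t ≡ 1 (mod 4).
M = 3 × 4 = 12. M₁ = 4, y₁ ≡ 1 (mod 3). M₂ = 3, y₂ ≡ 3 (mod 4). t = 0×4×1 + 1×3×3 ≡ 9 (mod 12)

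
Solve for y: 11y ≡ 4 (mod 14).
8

Since gcd(11, 14) = 1 divides 4, a solution exists.
Multiply both sides by the inverse of 11 mod 14:
  11^(-1) mod 14 = 9
  x ≡ 9 × 4 ≡ 36 ≡ 8 (mod 14)
Verification: 11 × 8 = 88 = 6 × 14 + 4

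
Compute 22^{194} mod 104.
16

Using successive squaring:
Binary expansion of 194: 11000010
Powers of 22 mod 104 (each is the square of the previous):
  22^1 ≡ 22 (mod 104)
  22^2 ≡ 22² = 484 ≡ 68 (mod 104)
  22^4 ≡ 68² = 4624 ≡ 48 (mod 104)
  22^8 ≡ 48² = 2304 ≡ 16 (mod 104)
  22^16 ≡ 16² = 256 ≡ 48 (mod 104)
  22^32 ≡ 48² = 2304 ≡ 16 (mod 104)
  22^64 ≡ 16² = 256 ≡ 48 (mod 104)
  22^128 ≡ 48² = 2304 ≡ 16 (mod 104)
194 = 128 + 64 + 2, so 22^194 = 22^128 × 22^64 × 22^2 ≡ 16 × 48 × 68 (mod 104)
Multiplying step by step:
  16 × 48 = 768 ≡ 40 (mod 104)
  40 × 68 = 2720 ≡ 16 (mod 104)
Result: 22^194 ≡ 16 (mod 104)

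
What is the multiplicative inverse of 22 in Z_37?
22^(-1) ≡ 32 (mod 37). Verification: 22 × 32 = 704 ≡ 1 (mod 37)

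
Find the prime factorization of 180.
2^2 × 3^2 × 5

Divide by primes starting from smallest:
180 ÷ 2 = 90
90 ÷ 2 = 45
45 ÷ 3 = 15
15 ÷ 3 = 5
5 ÷ 5 = 1

180 = 2^2 × 3^2 × 5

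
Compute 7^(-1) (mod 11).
8

Using Extended Euclidean Algorithm:
gcd(7, 11) = 1
Bezout coefficients: 7 × -3 + 11 × 2 = 1
So 7 × -3 ≡ 1 (mod 11)
The inverse is -3 mod 11 = 8
Verification: 7 × 8 = 56 = 5 × 11 + 1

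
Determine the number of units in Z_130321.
123462

Prime factorization: 130321 = 19^4
Using the formula φ(n) = n × Π(1 - 1/p) for each prime factor p:
φ(130321) = 130321 × (1 - 1/19)
φ(130321) = 123462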